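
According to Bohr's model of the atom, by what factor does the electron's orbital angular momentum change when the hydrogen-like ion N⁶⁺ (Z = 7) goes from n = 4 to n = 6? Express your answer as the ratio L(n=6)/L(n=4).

L = nℏ depends only on n, so L ∝ n.
L(n=6)/L(n=4) = (6/4)^1 = 3/2

3/2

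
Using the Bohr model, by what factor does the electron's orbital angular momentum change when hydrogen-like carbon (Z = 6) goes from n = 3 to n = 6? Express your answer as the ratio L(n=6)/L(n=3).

L = nℏ depends only on n, so L ∝ n.
L(n=6)/L(n=3) = (6/3)^1 = 2

2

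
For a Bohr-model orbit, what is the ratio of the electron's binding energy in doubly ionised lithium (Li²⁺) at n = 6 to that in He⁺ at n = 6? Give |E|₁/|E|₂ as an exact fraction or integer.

9/4

|E| ∝ Z^2 · n^-2
|E|₁/|E|₂ = (3/2)^2 · (6/6)^-2 = 9/4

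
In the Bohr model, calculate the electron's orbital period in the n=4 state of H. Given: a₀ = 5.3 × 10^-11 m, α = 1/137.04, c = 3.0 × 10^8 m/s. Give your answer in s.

9.7 × 10^-15 s

r = n²a₀/Z = 4²·5.3 × 10^-11/1 = 8.5 × 10^-10 m
v = Zαc/n = 1·0.0073·3.0 × 10^8/4 = 5.5 × 10^5 m/s
T = 2πr/v = 9.7 × 10^-15 s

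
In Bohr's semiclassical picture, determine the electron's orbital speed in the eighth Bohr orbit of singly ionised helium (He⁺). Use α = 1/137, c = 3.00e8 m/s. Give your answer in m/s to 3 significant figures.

v_n = Zαc/n = 2 × 0.00730 × 3.00e8 / 8
    = 5.47e5 m/s

5.47e5 m/s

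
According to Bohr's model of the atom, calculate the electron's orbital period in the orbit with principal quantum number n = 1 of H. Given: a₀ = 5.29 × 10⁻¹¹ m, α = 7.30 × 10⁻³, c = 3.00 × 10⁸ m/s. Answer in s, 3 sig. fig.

r = n²a₀/Z = 1²·5.29 × 10⁻¹¹/1 = 5.29 × 10⁻¹¹ m
v = Zαc/n = 1·0.00730·3.00 × 10⁸/1 = 2.19 × 10⁶ m/s
T = 2πr/v = 1.52 × 10⁻¹⁶ s

1.52 × 10⁻¹⁶ s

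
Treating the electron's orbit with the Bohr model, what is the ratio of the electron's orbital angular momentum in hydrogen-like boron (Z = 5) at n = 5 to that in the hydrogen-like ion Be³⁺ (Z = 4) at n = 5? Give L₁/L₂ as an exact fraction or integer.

1

L = nℏ is independent of Z.
L₁/L₂ = n₁/n₂ = 5/5 = 1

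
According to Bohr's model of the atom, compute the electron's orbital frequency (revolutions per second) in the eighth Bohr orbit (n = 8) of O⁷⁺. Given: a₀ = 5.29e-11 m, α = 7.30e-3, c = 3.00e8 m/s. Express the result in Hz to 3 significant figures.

8.24e14 Hz

r = n²a₀/Z = 4.23e-10 m, v = Zαc/n = 2.19e6 m/s
f = v/(2πr) = 8.24e14 Hz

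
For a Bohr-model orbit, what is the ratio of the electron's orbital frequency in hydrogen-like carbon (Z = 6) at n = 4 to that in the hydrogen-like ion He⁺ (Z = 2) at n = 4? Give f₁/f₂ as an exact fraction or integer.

f ∝ Z^2 · n^-3
f₁/f₂ = (6/2)^2 · (4/4)^-3 = 9

9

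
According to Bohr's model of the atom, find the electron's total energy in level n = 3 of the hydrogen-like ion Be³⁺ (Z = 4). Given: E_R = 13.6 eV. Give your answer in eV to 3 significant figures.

E_n = −E_R·Z²/n² = −13.6 × 4²/3² = -24.2 eV

-24.2 eV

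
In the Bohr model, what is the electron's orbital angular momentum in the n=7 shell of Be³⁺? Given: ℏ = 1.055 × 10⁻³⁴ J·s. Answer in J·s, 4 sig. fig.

L_n = nℏ = 7 × 1.055 × 10⁻³⁴ = 7.385 × 10⁻³⁴ J·s

7.385 × 10⁻³⁴ J·s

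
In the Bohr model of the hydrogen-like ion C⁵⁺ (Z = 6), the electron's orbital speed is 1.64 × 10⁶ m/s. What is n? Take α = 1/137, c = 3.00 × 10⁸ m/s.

8

v_n = Zαc/n ⇒ n = Zαc/v = 6 × 0.00730 × 3.00 × 10⁸ / 1.64 × 10⁶ ≈ 8.01
n = 8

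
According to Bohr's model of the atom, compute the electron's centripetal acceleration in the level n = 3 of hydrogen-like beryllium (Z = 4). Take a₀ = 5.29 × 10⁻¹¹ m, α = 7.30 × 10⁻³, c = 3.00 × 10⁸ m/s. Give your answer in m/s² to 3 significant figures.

7.16 × 10²² m/s²

r = n²a₀/Z = 1.19 × 10⁻¹⁰ m, v = Zαc/n = 2.92 × 10⁶ m/s
a = v²/r = (2.92 × 10⁶)² / 1.19 × 10⁻¹⁰ = 7.16 × 10²² m/s²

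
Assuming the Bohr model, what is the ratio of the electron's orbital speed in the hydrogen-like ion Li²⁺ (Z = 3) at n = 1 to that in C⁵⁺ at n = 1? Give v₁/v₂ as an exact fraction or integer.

1/2

v ∝ Z^1 · n^-1
v₁/v₂ = (3/6)^1 · (1/1)^-1 = 1/2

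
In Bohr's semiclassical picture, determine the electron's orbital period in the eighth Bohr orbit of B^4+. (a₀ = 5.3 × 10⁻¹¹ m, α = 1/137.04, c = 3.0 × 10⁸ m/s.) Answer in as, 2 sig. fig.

3100 as

r = n²a₀/Z = 8²·5.3 × 10⁻¹¹/5 = 6.8 × 10⁻¹⁰ m
v = Zαc/n = 5·0.0073·3.0 × 10⁸/8 = 1.4 × 10⁶ m/s
T = 2πr/v = 3.1 × 10⁻¹⁵ s = 3100 as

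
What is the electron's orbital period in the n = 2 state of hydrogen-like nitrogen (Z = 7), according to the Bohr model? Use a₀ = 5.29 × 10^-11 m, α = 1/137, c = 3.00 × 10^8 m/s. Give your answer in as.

r = n²a₀/Z = 2²·5.29 × 10^-11/7 = 3.02 × 10^-11 m
v = Zαc/n = 7·0.00730·3.00 × 10^8/2 = 7.66 × 10^6 m/s
T = 2πr/v = 2.48 × 10^-17 s = 24.8 as

24.8 as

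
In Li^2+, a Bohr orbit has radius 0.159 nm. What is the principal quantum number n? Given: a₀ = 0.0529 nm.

3

r_n = n²a₀/Z ⇒ n² = rZ/a₀ = 0.159 × 3 / 0.0529 ≈ 9.02
n = 3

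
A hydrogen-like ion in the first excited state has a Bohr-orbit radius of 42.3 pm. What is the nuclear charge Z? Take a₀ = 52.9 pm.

5

r_n = n²a₀/Z ⇒ Z = n²a₀/r = 2² × 52.9 / 42.3 ≈ 5.00
Z = 5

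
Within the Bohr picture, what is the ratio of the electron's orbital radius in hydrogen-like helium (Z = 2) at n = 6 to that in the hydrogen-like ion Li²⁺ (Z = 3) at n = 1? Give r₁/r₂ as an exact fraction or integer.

r ∝ Z^-1 · n^2
r₁/r₂ = (2/3)^-1 · (6/1)^2 = 54

54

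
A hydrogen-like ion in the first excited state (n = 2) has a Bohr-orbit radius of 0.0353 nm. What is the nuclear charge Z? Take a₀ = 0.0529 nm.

6

r_n = n²a₀/Z ⇒ Z = n²a₀/r = 2² × 0.0529 / 0.0353 ≈ 5.99
Z = 6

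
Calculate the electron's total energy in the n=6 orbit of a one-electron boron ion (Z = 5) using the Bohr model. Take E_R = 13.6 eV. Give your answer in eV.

E_n = −E_R·Z²/n² = −13.6 × 5²/6² = -9.44 eV

-9.44 eV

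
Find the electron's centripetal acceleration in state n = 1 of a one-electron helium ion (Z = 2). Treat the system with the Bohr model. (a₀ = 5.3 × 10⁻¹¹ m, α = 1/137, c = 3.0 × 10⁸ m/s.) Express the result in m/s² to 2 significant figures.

7.2 × 10²³ m/s²

r = n²a₀/Z = 2.6 × 10⁻¹¹ m, v = Zαc/n = 4.4 × 10⁶ m/s
a = v²/r = (4.4 × 10⁶)² / 2.6 × 10⁻¹¹ = 7.2 × 10²³ m/s²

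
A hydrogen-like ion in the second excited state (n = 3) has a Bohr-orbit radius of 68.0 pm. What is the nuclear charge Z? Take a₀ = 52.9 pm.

7

r_n = n²a₀/Z ⇒ Z = n²a₀/r = 3² × 52.9 / 68.0 ≈ 7.00
Z = 7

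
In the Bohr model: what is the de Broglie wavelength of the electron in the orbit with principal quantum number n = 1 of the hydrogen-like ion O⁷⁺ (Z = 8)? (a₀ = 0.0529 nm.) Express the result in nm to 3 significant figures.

0.0415 nm

The Bohr quantisation condition is nλ = 2πr_n.
r_n = n²a₀/Z = 0.00661 nm
λ = 2πr_n/n = 2π·0.00661/1 = 0.0415 nm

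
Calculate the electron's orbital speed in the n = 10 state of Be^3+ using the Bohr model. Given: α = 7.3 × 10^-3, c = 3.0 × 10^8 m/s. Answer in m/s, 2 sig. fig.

v_n = Zαc/n = 4 × 0.0073 × 3.0 × 10^8 / 10
    = 8.8 × 10^5 m/s

8.8 × 10^5 m/s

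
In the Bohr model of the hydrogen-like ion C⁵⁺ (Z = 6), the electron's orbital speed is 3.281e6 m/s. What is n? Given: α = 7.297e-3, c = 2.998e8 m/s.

4

v_n = Zαc/n ⇒ n = Zαc/v = 6 × 0.007297 × 2.998e8 / 3.281e6 ≈ 4.00
n = 4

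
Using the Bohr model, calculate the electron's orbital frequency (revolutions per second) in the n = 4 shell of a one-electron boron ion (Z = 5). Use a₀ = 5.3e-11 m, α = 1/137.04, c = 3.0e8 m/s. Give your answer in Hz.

r = n²a₀/Z = 1.7e-10 m, v = Zαc/n = 2.7e6 m/s
f = v/(2πr) = 2.6e15 Hz

2.6e15 Hz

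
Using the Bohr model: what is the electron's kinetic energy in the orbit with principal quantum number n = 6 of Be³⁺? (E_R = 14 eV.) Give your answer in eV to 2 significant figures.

6.2 eV

For a Coulomb orbit the virial theorem gives K = −E_n.
E_n = −E_R·Z²/n², so K = E_R·Z²/n² = 14 × 4²/6² = 6.2 eV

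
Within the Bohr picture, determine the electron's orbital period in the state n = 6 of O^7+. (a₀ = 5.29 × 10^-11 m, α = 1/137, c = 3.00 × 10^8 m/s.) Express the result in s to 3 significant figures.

5.12 × 10^-16 s

r = n²a₀/Z = 6²·5.29 × 10^-11/8 = 2.38 × 10^-10 m
v = Zαc/n = 8·0.00730·3.00 × 10^8/6 = 2.92 × 10^6 m/s
T = 2πr/v = 5.12 × 10^-16 s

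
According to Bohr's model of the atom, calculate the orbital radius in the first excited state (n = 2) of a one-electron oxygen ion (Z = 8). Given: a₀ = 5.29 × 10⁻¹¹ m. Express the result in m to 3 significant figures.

2.65 × 10⁻¹¹ m

r_n = n²a₀/Z = 2² × 5.29 × 10⁻¹¹ / 8
    = 4 × 5.29 × 10⁻¹¹ / 8 = 2.65 × 10⁻¹¹ m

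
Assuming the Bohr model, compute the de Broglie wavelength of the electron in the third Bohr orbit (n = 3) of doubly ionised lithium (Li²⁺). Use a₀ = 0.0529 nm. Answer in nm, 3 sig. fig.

0.332 nm

The Bohr quantisation condition is nλ = 2πr_n.
r_n = n²a₀/Z = 0.159 nm
λ = 2πr_n/n = 2π·0.159/3 = 0.332 nm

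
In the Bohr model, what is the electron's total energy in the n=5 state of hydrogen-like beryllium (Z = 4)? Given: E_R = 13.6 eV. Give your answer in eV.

-8.70 eV

E_n = −E_R·Z²/n² = −13.6 × 4²/5² = -8.70 eV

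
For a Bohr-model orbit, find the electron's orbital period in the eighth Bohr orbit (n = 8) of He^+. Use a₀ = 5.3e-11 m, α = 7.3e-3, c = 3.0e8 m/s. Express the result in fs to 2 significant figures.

r = n²a₀/Z = 8²·5.3e-11/2 = 1.7e-9 m
v = Zαc/n = 2·0.0073·3.0e8/8 = 5.5e5 m/s
T = 2πr/v = 1.9e-14 s = 19 fs

19 fs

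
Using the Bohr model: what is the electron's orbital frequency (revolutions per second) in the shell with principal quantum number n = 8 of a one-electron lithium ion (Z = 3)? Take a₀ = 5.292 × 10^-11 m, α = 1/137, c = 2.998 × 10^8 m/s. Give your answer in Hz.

r = n²a₀/Z = 1.129 × 10^-9 m, v = Zαc/n = 8.206 × 10^5 m/s
f = v/(2πr) = 1.157 × 10^14 Hz

1.157 × 10^14 Hz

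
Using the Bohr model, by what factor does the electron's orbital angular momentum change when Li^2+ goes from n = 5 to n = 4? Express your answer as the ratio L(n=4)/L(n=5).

4/5

L = nℏ depends only on n, so L ∝ n.
L(n=4)/L(n=5) = (4/5)^1 = 4/5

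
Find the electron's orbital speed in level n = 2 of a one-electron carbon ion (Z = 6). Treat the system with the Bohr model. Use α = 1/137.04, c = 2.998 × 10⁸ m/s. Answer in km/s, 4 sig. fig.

v_n = Zαc/n = 6 × 0.007297 × 2.998 × 10⁸ / 2
    = 6563 km/s

6563 km/s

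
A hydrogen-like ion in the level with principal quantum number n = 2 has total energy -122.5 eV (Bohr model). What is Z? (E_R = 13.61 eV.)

E_n = −E_R Z²/n² ⇒ Z² = −E_n n²/E_R = 122.5 × 2² / 13.61 ≈ 36.00
Z = 6

6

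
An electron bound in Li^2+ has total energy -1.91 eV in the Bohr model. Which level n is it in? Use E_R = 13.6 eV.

E_n = −E_R Z²/n² ⇒ n² = E_R Z²/(−E_n) = 13.6 × 3² / 1.91 ≈ 64.08
n = 8

8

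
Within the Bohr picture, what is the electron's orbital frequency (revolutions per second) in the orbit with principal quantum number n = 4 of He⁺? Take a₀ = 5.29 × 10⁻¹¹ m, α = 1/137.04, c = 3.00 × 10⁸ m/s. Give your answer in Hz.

r = n²a₀/Z = 4.23 × 10⁻¹⁰ m, v = Zαc/n = 1.09 × 10⁶ m/s
f = v/(2πr) = 4.12 × 10¹⁴ Hz

4.12 × 10¹⁴ Hz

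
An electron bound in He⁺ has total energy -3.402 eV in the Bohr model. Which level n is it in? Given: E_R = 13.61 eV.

4

E_n = −E_R Z²/n² ⇒ n² = E_R Z²/(−E_n) = 13.61 × 2² / 3.402 ≈ 16.00
n = 4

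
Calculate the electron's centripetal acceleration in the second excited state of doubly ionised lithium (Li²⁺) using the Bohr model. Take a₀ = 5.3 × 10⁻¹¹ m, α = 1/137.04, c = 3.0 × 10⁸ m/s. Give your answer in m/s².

r = n²a₀/Z = 1.6 × 10⁻¹⁰ m, v = Zαc/n = 2.2 × 10⁶ m/s
a = v²/r = (2.2 × 10⁶)² / 1.6 × 10⁻¹⁰ = 3.0 × 10²² m/s²

3.0 × 10²² m/s²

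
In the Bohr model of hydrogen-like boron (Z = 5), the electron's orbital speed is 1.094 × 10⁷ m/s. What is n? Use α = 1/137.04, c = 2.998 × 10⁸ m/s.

v_n = Zαc/n ⇒ n = Zαc/v = 5 × 0.007297 × 2.998 × 10⁸ / 1.094 × 10⁷ ≈ 1.00
n = 1

1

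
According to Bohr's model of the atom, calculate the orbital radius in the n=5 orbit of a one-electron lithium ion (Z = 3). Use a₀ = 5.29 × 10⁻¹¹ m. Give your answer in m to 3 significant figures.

r_n = n²a₀/Z = 5² × 5.29 × 10⁻¹¹ / 3
    = 25 × 5.29 × 10⁻¹¹ / 3 = 4.41 × 10⁻¹⁰ m

4.41 × 10⁻¹⁰ m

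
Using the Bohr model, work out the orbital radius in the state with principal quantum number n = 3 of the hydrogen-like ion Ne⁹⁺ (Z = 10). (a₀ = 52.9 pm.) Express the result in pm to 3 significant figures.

47.6 pm

r_n = n²a₀/Z = 3² × 52.9 / 10
    = 9 × 52.9 / 10 = 47.6 pm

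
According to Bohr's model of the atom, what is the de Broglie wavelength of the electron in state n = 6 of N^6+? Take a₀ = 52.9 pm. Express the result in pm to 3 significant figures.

285 pm

The Bohr quantisation condition is nλ = 2πr_n.
r_n = n²a₀/Z = 272 pm
λ = 2πr_n/n = 2π·272/6 = 285 pm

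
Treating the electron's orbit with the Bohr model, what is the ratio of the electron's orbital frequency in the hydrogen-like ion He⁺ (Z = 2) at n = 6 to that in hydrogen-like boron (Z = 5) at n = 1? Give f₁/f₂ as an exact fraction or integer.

f ∝ Z^2 · n^-3
f₁/f₂ = (2/5)^2 · (6/1)^-3 = 1/1350

1/1350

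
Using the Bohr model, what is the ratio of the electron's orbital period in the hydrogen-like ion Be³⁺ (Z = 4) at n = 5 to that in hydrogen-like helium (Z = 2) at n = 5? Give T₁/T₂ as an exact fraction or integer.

T ∝ Z^-2 · n^3
T₁/T₂ = (4/2)^-2 · (5/5)^3 = 1/4

1/4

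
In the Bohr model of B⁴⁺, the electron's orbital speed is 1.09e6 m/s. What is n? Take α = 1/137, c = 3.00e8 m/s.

10

v_n = Zαc/n ⇒ n = Zαc/v = 5 × 0.00730 × 3.00e8 / 1.09e6 ≈ 10.04
n = 10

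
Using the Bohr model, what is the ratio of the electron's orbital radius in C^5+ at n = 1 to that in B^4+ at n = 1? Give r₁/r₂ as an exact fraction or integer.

r ∝ Z^-1 · n^2
r₁/r₂ = (6/5)^-1 · (1/1)^2 = 5/6

5/6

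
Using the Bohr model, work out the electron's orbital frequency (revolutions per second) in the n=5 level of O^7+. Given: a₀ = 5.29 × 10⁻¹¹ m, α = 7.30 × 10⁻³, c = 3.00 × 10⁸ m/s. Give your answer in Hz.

3.37 × 10¹⁵ Hz

r = n²a₀/Z = 1.65 × 10⁻¹⁰ m, v = Zαc/n = 3.50 × 10⁶ m/s
f = v/(2πr) = 3.37 × 10¹⁵ Hz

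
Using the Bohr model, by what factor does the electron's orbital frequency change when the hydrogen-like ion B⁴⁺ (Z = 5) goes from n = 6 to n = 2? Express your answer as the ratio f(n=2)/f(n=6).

f ∝ Z^2 · n^-3; with Z fixed, f ∝ n^-3.
f(n=2)/f(n=6) = (2/6)^-3 = 27

27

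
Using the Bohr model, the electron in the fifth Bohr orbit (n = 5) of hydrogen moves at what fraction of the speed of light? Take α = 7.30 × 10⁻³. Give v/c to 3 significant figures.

v_n = Zαc/n, so v/c = Zα/n = 1 × 0.00730 / 5 = 0.00146

0.00146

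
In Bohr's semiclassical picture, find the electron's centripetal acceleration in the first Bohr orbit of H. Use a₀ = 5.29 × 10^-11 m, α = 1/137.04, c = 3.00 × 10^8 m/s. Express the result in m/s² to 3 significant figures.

r = n²a₀/Z = 5.29 × 10^-11 m, v = Zαc/n = 2.19 × 10^6 m/s
a = v²/r = (2.19 × 10^6)² / 5.29 × 10^-11 = 9.06 × 10^22 m/s²

9.06 × 10^22 m/s²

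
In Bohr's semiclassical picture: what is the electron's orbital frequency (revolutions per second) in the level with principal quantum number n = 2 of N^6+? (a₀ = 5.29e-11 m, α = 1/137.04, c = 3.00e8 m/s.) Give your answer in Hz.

4.03e16 Hz

r = n²a₀/Z = 3.02e-11 m, v = Zαc/n = 7.66e6 m/s
f = v/(2πr) = 4.03e16 Hz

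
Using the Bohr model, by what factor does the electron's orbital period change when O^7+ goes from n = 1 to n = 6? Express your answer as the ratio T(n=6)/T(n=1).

T ∝ Z^-2 · n^3; with Z fixed, T ∝ n^3.
T(n=6)/T(n=1) = (6/1)^3 = 216

216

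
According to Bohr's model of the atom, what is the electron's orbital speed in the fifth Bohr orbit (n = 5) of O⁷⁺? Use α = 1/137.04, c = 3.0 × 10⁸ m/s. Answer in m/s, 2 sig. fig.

3.5 × 10⁶ m/s

v_n = Zαc/n = 8 × 0.0073 × 3.0 × 10⁸ / 5
    = 3.5 × 10⁶ m/s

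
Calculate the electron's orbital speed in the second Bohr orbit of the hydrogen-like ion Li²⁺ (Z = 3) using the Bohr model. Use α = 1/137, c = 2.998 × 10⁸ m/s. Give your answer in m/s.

3.282 × 10⁶ m/s

v_n = Zαc/n = 3 × 0.007299 × 2.998 × 10⁸ / 2
    = 3.282 × 10⁶ m/s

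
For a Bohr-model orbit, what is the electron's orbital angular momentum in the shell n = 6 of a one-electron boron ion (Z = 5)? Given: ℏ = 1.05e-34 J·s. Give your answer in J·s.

L_n = nℏ = 6 × 1.05e-34 = 6.30e-34 J·s

6.30e-34 J·s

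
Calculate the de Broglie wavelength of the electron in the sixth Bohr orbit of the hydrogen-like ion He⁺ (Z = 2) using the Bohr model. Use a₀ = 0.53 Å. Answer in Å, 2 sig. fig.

10.0 Å

The Bohr quantisation condition is nλ = 2πr_n.
r_n = n²a₀/Z = 9.5 Å
λ = 2πr_n/n = 2π·9.5/6 = 10.0 Å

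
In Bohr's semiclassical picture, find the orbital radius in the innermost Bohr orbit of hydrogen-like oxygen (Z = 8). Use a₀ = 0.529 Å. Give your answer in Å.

r_n = n²a₀/Z = 1² × 0.529 / 8
    = 1 × 0.529 / 8 = 0.0661 Å

0.0661 Å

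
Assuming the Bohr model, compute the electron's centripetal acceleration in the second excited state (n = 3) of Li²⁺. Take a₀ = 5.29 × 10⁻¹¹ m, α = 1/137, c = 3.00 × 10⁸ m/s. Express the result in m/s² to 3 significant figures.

r = n²a₀/Z = 1.59 × 10⁻¹⁰ m, v = Zαc/n = 2.19 × 10⁶ m/s
a = v²/r = (2.19 × 10⁶)² / 1.59 × 10⁻¹⁰ = 3.02 × 10²² m/s²

3.02 × 10²² m/s²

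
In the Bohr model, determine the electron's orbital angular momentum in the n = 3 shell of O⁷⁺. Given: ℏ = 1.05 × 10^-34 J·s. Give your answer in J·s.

L_n = nℏ = 3 × 1.05 × 10^-34 = 3.15 × 10^-34 J·s

3.15 × 10^-34 J·s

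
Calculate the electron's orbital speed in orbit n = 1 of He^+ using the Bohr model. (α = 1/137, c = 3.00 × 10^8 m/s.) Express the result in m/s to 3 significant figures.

v_n = Zαc/n = 2 × 0.00730 × 3.00 × 10^8 / 1
    = 4.38 × 10^6 m/s

4.38 × 10^6 m/s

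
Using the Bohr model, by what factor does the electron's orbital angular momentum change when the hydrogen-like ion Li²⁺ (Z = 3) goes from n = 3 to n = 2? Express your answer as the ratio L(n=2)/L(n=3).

2/3

L = nℏ depends only on n, so L ∝ n.
L(n=2)/L(n=3) = (2/3)^1 = 2/3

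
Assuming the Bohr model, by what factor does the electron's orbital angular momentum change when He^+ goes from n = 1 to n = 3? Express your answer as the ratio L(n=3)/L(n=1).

L = nℏ depends only on n, so L ∝ n.
L(n=3)/L(n=1) = (3/1)^1 = 3

3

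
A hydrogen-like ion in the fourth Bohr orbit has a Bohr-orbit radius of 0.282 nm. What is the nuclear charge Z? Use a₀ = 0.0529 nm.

r_n = n²a₀/Z ⇒ Z = n²a₀/r = 4² × 0.0529 / 0.282 ≈ 3.00
Z = 3

3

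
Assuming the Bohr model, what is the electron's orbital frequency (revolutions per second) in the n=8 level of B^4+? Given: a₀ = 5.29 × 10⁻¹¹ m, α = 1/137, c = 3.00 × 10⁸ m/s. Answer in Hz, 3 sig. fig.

3.22 × 10¹⁴ Hz

r = n²a₀/Z = 6.77 × 10⁻¹⁰ m, v = Zαc/n = 1.37 × 10⁶ m/s
f = v/(2πr) = 3.22 × 10¹⁴ Hz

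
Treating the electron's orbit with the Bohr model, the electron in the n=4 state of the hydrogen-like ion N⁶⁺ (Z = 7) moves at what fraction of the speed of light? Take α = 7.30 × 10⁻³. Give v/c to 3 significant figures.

v_n = Zαc/n, so v/c = Zα/n = 7 × 0.00730 / 4 = 0.0128

0.0128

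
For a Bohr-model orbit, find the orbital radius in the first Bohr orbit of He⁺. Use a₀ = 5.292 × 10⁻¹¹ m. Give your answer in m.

r_n = n²a₀/Z = 1² × 5.292 × 10⁻¹¹ / 2
    = 1 × 5.292 × 10⁻¹¹ / 2 = 2.646 × 10⁻¹¹ m

2.646 × 10⁻¹¹ m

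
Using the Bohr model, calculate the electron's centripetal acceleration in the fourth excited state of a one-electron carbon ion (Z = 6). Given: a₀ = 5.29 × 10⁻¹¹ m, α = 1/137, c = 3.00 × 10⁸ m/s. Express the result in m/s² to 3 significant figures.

3.13 × 10²² m/s²

r = n²a₀/Z = 2.20 × 10⁻¹⁰ m, v = Zαc/n = 2.63 × 10⁶ m/s
a = v²/r = (2.63 × 10⁶)² / 2.20 × 10⁻¹⁰ = 3.13 × 10²² m/s²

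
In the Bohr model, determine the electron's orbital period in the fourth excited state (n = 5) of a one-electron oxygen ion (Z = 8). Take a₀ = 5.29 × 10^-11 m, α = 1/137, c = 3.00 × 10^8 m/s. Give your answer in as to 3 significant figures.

296 as

r = n²a₀/Z = 5²·5.29 × 10^-11/8 = 1.65 × 10^-10 m
v = Zαc/n = 8·0.00730·3.00 × 10^8/5 = 3.50 × 10^6 m/s
T = 2πr/v = 2.96 × 10^-16 s = 296 as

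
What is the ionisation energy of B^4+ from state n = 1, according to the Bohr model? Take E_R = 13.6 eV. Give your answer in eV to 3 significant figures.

340 eV

E_n = −E_R·Z²/n² = −13.6 × 5²/1² eV = -340 eV
Ionisation energy = −E_n = 340 eV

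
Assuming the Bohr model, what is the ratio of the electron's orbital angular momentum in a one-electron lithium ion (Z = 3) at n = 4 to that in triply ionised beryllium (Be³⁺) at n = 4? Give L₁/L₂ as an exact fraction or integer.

1

L = nℏ is independent of Z.
L₁/L₂ = n₁/n₂ = 4/4 = 1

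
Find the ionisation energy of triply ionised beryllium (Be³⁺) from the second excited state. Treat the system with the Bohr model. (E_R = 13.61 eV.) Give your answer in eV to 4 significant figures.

E_n = −E_R·Z²/n² = −13.61 × 4²/3² eV = -24.20 eV
Ionisation energy = −E_n = 24.20 eV

24.20 eV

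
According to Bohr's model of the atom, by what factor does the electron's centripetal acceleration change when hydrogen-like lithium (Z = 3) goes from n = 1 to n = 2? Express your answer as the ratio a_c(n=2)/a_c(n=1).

1/16

a_c ∝ Z^3 · n^-4; with Z fixed, a_c ∝ n^-4.
a_c(n=2)/a_c(n=1) = (2/1)^-4 = 1/16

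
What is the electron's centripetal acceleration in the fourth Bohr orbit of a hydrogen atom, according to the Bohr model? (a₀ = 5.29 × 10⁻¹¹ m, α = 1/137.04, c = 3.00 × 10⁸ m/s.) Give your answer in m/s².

r = n²a₀/Z = 8.46 × 10⁻¹⁰ m, v = Zαc/n = 5.47 × 10⁵ m/s
a = v²/r = (5.47 × 10⁵)² / 8.46 × 10⁻¹⁰ = 3.54 × 10²⁰ m/s²

3.54 × 10²⁰ m/s²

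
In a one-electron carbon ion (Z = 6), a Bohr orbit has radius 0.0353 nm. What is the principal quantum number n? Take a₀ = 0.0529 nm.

2

r_n = n²a₀/Z ⇒ n² = rZ/a₀ = 0.0353 × 6 / 0.0529 ≈ 4.00
n = 2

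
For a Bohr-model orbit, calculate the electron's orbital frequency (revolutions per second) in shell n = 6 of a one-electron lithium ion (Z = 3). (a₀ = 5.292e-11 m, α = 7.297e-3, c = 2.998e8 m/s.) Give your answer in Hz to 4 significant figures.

r = n²a₀/Z = 6.350e-10 m, v = Zαc/n = 1.094e6 m/s
f = v/(2πr) = 2.741e14 Hz

2.741e14 Hz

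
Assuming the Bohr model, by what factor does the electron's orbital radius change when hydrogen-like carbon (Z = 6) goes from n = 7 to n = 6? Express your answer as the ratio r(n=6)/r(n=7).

36/49

r ∝ Z^-1 · n^2; with Z fixed, r ∝ n^2.
r(n=6)/r(n=7) = (6/7)^2 = 36/49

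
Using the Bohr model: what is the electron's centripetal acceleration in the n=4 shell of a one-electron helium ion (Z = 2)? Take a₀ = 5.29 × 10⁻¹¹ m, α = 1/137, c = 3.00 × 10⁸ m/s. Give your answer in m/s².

2.83 × 10²¹ m/s²

r = n²a₀/Z = 4.23 × 10⁻¹⁰ m, v = Zαc/n = 1.09 × 10⁶ m/s
a = v²/r = (1.09 × 10⁶)² / 4.23 × 10⁻¹⁰ = 2.83 × 10²¹ m/s²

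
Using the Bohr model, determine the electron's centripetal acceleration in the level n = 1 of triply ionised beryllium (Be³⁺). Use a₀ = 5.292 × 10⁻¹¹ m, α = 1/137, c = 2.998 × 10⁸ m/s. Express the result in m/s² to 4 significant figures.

5.791 × 10²⁴ m/s²

r = n²a₀/Z = 1.323 × 10⁻¹¹ m, v = Zαc/n = 8.753 × 10⁶ m/s
a = v²/r = (8.753 × 10⁶)² / 1.323 × 10⁻¹¹ = 5.791 × 10²⁴ m/s²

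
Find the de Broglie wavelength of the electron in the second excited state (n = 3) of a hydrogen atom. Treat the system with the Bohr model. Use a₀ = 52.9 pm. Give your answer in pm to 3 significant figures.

The Bohr quantisation condition is nλ = 2πr_n.
r_n = n²a₀/Z = 476 pm
λ = 2πr_n/n = 2π·476/3 = 997 pm

997 pm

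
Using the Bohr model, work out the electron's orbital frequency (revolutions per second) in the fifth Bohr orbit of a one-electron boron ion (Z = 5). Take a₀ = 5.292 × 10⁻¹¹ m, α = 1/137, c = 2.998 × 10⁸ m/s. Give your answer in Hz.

r = n²a₀/Z = 2.646 × 10⁻¹⁰ m, v = Zαc/n = 2.188 × 10⁶ m/s
f = v/(2πr) = 1.316 × 10¹⁵ Hz

1.316 × 10¹⁵ Hz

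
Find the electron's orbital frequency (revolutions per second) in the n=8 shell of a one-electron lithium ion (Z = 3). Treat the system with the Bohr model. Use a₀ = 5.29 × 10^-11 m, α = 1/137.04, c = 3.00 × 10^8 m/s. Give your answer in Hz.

1.16 × 10^14 Hz

r = n²a₀/Z = 1.13 × 10^-9 m, v = Zαc/n = 8.21 × 10^5 m/s
f = v/(2πr) = 1.16 × 10^14 Hz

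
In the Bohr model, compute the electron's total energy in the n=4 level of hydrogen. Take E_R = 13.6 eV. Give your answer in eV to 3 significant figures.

E_n = −E_R·Z²/n² = −13.6 × 1²/4² = -0.850 eV

-0.850 eV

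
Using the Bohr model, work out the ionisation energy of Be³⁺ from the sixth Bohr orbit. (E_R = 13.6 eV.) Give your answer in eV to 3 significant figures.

E_n = −E_R·Z²/n² = −13.6 × 4²/6² eV = -6.04 eV
Ionisation energy = −E_n = 6.04 eV

6.04 eV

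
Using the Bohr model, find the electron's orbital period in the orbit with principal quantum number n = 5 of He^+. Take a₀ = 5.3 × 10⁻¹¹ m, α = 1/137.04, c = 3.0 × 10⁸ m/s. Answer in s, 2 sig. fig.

r = n²a₀/Z = 5²·5.3 × 10⁻¹¹/2 = 6.6 × 10⁻¹⁰ m
v = Zαc/n = 2·0.0073·3.0 × 10⁸/5 = 8.8 × 10⁵ m/s
T = 2πr/v = 4.8 × 10⁻¹⁵ s

4.8 × 10⁻¹⁵ s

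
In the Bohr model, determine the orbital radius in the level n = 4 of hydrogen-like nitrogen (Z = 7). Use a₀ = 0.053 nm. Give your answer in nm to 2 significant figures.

r_n = n²a₀/Z = 4² × 0.053 / 7
    = 16 × 0.053 / 7 = 0.12 nm

0.12 nm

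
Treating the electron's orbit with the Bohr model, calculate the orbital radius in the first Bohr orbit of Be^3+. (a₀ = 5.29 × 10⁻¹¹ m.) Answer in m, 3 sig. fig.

1.32 × 10⁻¹¹ m

r_n = n²a₀/Z = 1² × 5.29 × 10⁻¹¹ / 4
    = 1 × 5.29 × 10⁻¹¹ / 4 = 1.32 × 10⁻¹¹ m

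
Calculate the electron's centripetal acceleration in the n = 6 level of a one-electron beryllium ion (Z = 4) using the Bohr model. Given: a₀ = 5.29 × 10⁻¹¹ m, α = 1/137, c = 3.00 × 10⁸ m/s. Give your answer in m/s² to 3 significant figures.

r = n²a₀/Z = 4.76 × 10⁻¹⁰ m, v = Zαc/n = 1.46 × 10⁶ m/s
a = v²/r = (1.46 × 10⁶)² / 4.76 × 10⁻¹⁰ = 4.48 × 10²¹ m/s²

4.48 × 10²¹ m/s²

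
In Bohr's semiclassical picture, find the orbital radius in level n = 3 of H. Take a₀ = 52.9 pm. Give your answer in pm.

476 pm

r_n = n²a₀/Z = 3² × 52.9 / 1
    = 9 × 52.9 / 1 = 476 pm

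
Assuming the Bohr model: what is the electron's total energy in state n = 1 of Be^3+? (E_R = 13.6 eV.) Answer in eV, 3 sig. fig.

E_n = −E_R·Z²/n² = −13.6 × 4²/1² = -218 eV

-218 eV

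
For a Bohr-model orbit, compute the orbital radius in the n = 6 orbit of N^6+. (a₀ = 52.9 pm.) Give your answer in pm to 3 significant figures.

r_n = n²a₀/Z = 6² × 52.9 / 7
    = 36 × 52.9 / 7 = 272 pm

272 pm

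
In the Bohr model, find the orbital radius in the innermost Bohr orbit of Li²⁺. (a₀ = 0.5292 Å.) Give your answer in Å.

r_n = n²a₀/Z = 1² × 0.5292 / 3
    = 1 × 0.5292 / 3 = 0.1764 Å

0.1764 Å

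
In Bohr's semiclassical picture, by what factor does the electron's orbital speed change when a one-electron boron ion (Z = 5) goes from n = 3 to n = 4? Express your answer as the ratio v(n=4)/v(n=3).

3/4

v ∝ Z^1 · n^-1; with Z fixed, v ∝ n^-1.
v(n=4)/v(n=3) = (4/3)^-1 = 3/4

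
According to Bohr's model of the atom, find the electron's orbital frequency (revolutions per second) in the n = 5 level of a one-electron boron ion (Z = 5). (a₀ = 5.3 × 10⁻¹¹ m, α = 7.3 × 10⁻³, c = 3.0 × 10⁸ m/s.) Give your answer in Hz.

r = n²a₀/Z = 2.6 × 10⁻¹⁰ m, v = Zαc/n = 2.2 × 10⁶ m/s
f = v/(2πr) = 1.3 × 10¹⁵ Hz

1.3 × 10¹⁵ Hz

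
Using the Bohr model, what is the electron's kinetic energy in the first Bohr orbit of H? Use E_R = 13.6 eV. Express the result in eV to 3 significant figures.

13.6 eV

For a Coulomb orbit the virial theorem gives K = −E_n.
E_n = −E_R·Z²/n², so K = E_R·Z²/n² = 13.6 × 1²/1² = 13.6 eV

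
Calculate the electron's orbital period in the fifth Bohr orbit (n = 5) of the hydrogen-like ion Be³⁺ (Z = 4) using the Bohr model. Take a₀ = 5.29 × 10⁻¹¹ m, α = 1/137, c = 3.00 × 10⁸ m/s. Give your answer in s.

r = n²a₀/Z = 5²·5.29 × 10⁻¹¹/4 = 3.31 × 10⁻¹⁰ m
v = Zαc/n = 4·0.00730·3.00 × 10⁸/5 = 1.75 × 10⁶ m/s
T = 2πr/v = 1.19 × 10⁻¹⁵ s

1.19 × 10⁻¹⁵ s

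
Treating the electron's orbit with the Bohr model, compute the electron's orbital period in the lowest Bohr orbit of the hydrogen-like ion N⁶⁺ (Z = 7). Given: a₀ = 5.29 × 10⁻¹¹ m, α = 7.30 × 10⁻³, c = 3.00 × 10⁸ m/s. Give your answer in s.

r = n²a₀/Z = 1²·5.29 × 10⁻¹¹/7 = 7.56 × 10⁻¹² m
v = Zαc/n = 7·0.00730·3.00 × 10⁸/1 = 1.53 × 10⁷ m/s
T = 2πr/v = 3.10 × 10⁻¹⁸ s

3.10 × 10⁻¹⁸ s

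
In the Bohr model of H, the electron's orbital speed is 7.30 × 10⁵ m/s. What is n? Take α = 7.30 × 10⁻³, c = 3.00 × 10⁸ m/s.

3

v_n = Zαc/n ⇒ n = Zαc/v = 1 × 0.00730 × 3.00 × 10⁸ / 7.30 × 10⁵ ≈ 3.00
n = 3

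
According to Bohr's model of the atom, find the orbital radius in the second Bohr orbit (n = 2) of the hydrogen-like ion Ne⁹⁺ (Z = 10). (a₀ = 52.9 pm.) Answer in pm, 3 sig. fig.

r_n = n²a₀/Z = 2² × 52.9 / 10
    = 4 × 52.9 / 10 = 21.2 pm

21.2 pm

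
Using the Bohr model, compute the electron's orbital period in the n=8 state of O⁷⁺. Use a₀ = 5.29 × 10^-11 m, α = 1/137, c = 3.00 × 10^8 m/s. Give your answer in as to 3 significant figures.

r = n²a₀/Z = 8²·5.29 × 10^-11/8 = 4.23 × 10^-10 m
v = Zαc/n = 8·0.00730·3.00 × 10^8/8 = 2.19 × 10^6 m/s
T = 2πr/v = 1.21 × 10^-15 s = 1210 as

1210 as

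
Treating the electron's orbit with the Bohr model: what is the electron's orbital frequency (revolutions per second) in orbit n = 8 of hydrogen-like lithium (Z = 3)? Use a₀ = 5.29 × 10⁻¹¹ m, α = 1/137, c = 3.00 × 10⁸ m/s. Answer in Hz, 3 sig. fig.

1.16 × 10¹⁴ Hz

r = n²a₀/Z = 1.13 × 10⁻⁹ m, v = Zαc/n = 8.21 × 10⁵ m/s
f = v/(2πr) = 1.16 × 10¹⁴ Hz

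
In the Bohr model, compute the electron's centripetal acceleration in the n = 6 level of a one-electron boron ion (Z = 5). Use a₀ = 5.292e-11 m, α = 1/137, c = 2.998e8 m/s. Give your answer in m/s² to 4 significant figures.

8.728e21 m/s²

r = n²a₀/Z = 3.810e-10 m, v = Zαc/n = 1.824e6 m/s
a = v²/r = (1.824e6)² / 3.810e-10 = 8.728e21 m/s²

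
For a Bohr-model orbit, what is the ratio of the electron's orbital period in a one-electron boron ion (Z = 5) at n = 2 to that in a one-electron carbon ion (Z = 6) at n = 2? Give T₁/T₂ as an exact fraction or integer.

T ∝ Z^-2 · n^3
T₁/T₂ = (5/6)^-2 · (2/2)^3 = 36/25

36/25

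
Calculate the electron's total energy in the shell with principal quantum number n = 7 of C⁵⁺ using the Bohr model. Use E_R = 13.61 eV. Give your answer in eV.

-9.999 eV

E_n = −E_R·Z²/n² = −13.61 × 6²/7² = -9.999 eV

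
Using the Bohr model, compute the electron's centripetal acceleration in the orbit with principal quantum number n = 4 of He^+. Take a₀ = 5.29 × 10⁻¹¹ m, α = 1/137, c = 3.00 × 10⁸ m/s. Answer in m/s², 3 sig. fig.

2.83 × 10²¹ m/s²

r = n²a₀/Z = 4.23 × 10⁻¹⁰ m, v = Zαc/n = 1.09 × 10⁶ m/s
a = v²/r = (1.09 × 10⁶)² / 4.23 × 10⁻¹⁰ = 2.83 × 10²¹ m/s²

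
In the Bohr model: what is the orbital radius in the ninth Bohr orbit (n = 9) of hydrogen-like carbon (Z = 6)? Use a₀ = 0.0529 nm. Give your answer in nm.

r_n = n²a₀/Z = 9² × 0.0529 / 6
    = 81 × 0.0529 / 6 = 0.714 nm

0.714 nm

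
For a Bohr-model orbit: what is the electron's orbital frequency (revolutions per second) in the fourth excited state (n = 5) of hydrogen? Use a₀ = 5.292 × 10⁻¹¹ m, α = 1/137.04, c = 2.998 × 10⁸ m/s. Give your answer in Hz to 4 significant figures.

5.263 × 10¹³ Hz

r = n²a₀/Z = 1.323 × 10⁻⁹ m, v = Zαc/n = 4.375 × 10⁵ m/s
f = v/(2πr) = 5.263 × 10¹³ Hz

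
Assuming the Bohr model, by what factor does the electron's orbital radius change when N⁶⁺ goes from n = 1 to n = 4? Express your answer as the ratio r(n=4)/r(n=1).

16

r ∝ Z^-1 · n^2; with Z fixed, r ∝ n^2.
r(n=4)/r(n=1) = (4/1)^2 = 16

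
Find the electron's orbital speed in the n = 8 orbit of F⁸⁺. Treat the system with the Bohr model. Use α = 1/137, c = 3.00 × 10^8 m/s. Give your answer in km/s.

v_n = Zαc/n = 9 × 0.00730 × 3.00 × 10^8 / 8
    = 2460 km/s

2460 km/s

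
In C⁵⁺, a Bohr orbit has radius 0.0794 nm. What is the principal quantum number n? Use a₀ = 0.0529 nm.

3

r_n = n²a₀/Z ⇒ n² = rZ/a₀ = 0.0794 × 6 / 0.0529 ≈ 9.01
n = 3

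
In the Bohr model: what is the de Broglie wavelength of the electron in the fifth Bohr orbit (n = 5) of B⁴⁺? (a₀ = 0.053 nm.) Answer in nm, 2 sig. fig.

The Bohr quantisation condition is nλ = 2πr_n.
r_n = n²a₀/Z = 0.27 nm
λ = 2πr_n/n = 2π·0.27/5 = 0.33 nm

0.33 nm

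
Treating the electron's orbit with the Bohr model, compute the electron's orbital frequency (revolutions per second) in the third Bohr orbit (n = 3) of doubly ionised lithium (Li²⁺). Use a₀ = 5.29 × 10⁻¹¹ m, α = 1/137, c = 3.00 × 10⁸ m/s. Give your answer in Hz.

r = n²a₀/Z = 1.59 × 10⁻¹⁰ m, v = Zαc/n = 2.19 × 10⁶ m/s
f = v/(2πr) = 2.20 × 10¹⁵ Hz

2.20 × 10¹⁵ Hz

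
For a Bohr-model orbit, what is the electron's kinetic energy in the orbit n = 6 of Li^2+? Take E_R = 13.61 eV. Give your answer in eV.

3.402 eV

For a Coulomb orbit the virial theorem gives K = −E_n.
E_n = −E_R·Z²/n², so K = E_R·Z²/n² = 13.61 × 3²/6² = 3.402 eV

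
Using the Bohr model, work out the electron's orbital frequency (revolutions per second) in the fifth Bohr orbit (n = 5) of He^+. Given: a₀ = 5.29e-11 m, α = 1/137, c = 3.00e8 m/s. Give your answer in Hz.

2.11e14 Hz

r = n²a₀/Z = 6.61e-10 m, v = Zαc/n = 8.76e5 m/s
f = v/(2πr) = 2.11e14 Hz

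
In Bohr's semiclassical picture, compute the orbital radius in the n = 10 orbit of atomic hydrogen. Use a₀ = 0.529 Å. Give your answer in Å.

52.9 Å

r_n = n²a₀/Z = 10² × 0.529 / 1
    = 100 × 0.529 / 1 = 52.9 Å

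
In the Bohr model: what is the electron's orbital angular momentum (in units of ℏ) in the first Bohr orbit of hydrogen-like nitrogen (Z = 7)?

1

L_n = nℏ, so L/ℏ = n = 1.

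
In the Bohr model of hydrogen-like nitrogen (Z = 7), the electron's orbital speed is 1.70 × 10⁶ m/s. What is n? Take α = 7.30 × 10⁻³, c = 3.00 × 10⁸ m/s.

v_n = Zαc/n ⇒ n = Zαc/v = 7 × 0.00730 × 3.00 × 10⁸ / 1.70 × 10⁶ ≈ 9.02
n = 9

9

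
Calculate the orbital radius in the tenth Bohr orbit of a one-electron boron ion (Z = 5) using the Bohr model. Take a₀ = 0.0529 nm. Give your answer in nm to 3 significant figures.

r_n = n²a₀/Z = 10² × 0.0529 / 5
    = 100 × 0.0529 / 5 = 1.06 nm

1.06 nm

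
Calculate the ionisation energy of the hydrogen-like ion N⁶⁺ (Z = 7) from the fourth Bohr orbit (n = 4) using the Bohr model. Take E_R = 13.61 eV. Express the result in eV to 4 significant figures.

41.68 eV

E_n = −E_R·Z²/n² = −13.61 × 7²/4² eV = -41.68 eV
Ionisation energy = −E_n = 41.68 eV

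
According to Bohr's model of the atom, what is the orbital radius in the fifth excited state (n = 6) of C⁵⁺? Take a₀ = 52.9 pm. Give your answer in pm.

r_n = n²a₀/Z = 6² × 52.9 / 6
    = 36 × 52.9 / 6 = 317 pm

317 pm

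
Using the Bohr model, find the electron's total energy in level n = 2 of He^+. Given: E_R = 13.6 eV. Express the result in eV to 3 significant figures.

E_n = −E_R·Z²/n² = −13.6 × 2²/2² = -13.6 eV

-13.6 eV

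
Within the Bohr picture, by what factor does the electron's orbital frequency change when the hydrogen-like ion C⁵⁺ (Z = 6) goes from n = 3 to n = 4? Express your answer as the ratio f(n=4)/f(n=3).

27/64

f ∝ Z^2 · n^-3; with Z fixed, f ∝ n^-3.
f(n=4)/f(n=3) = (4/3)^-3 = 27/64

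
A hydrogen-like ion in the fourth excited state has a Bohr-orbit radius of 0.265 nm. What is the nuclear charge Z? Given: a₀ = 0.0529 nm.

r_n = n²a₀/Z ⇒ Z = n²a₀/r = 5² × 0.0529 / 0.265 ≈ 4.99
Z = 5

5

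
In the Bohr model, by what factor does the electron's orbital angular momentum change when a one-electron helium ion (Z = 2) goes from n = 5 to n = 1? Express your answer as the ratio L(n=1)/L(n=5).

L = nℏ depends only on n, so L ∝ n.
L(n=1)/L(n=5) = (1/5)^1 = 1/5

1/5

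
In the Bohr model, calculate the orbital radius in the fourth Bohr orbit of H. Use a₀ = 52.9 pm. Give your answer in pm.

846 pm

r_n = n²a₀/Z = 4² × 52.9 / 1
    = 16 × 52.9 / 1 = 846 pm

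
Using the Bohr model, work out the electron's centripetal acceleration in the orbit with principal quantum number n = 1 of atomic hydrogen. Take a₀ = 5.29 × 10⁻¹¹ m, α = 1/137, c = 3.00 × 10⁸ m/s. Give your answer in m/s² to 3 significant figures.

9.06 × 10²² m/s²

r = n²a₀/Z = 5.29 × 10⁻¹¹ m, v = Zαc/n = 2.19 × 10⁶ m/s
a = v²/r = (2.19 × 10⁶)² / 5.29 × 10⁻¹¹ = 9.06 × 10²² m/s²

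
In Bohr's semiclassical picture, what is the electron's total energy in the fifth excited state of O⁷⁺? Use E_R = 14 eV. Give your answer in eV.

E_n = −E_R·Z²/n² = −14 × 8²/6² = -25 eV

-25 eV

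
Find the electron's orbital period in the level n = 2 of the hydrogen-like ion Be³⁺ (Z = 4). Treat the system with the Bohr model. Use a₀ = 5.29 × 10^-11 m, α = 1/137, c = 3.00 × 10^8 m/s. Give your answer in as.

75.9 as

r = n²a₀/Z = 2²·5.29 × 10^-11/4 = 5.29 × 10^-11 m
v = Zαc/n = 4·0.00730·3.00 × 10^8/2 = 4.38 × 10^6 m/s
T = 2πr/v = 7.59 × 10^-17 s = 75.9 as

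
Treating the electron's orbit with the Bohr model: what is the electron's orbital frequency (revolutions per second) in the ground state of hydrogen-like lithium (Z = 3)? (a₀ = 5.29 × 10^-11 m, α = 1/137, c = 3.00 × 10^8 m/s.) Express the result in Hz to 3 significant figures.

r = n²a₀/Z = 1.76 × 10^-11 m, v = Zαc/n = 6.57 × 10^6 m/s
f = v/(2πr) = 5.93 × 10^16 Hz

5.93 × 10^16 Hz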